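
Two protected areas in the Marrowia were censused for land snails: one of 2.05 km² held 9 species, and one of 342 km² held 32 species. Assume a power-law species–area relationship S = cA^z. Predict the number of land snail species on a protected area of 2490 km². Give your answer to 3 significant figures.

52.3

z = ln(32/9) / ln(342/2.05) = 1.2685 / 5.1170 = 0.2479
c = 9 / 2.05^0.2479 = 9 / 1.195 = 7.533
S₃ = 7.533 × 2490^0.2479 = 7.533 × 6.949 ≈ 52.35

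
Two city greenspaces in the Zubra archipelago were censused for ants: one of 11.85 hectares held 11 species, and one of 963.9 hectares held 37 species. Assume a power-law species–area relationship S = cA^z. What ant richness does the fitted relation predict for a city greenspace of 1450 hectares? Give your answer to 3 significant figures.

z = ln(37/11) / ln(963.9/11.85) = 1.2130 / 4.3987 = 0.2758
c = 11 / 11.85^0.2758 = 11 / 1.977 = 5.563
S₃ = 5.563 × 1450^0.2758 = 5.563 × 7.444 ≈ 41.41

41.4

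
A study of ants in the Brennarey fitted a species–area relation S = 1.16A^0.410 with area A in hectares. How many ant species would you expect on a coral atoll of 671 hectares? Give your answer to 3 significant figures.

16.7

S = 1.16 × 671^0.41
ln S = ln 1.16 + 0.41 × ln 671 = 0.1484 + 0.41 × 6.5088 = 2.8170
S = e^2.8170 ≈ 16.73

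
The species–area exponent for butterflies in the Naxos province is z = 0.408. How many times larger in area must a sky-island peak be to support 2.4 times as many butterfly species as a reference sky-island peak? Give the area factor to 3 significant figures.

(A₂/A₁)^0.408 = 2.4, so A₂/A₁ = 2.4^(1/0.408) = 2.4^2.451
ln(A₂/A₁) = ln 2.4 / 0.408 = 0.8755 / 0.408 = 2.1458
A₂/A₁ = e^2.1458 ≈ 8.549

8.55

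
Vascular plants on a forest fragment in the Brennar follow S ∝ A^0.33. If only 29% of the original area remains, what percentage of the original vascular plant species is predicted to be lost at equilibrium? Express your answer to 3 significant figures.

S_new/S_old = (A_new/A_old)^z = 0.29^0.33
= exp(0.33 × ln 0.29) = exp(0.33 × -1.2379) = exp(-0.4085) ≈ 0.6646
Fraction lost = 1 − 0.6646 = 0.3354

33.5%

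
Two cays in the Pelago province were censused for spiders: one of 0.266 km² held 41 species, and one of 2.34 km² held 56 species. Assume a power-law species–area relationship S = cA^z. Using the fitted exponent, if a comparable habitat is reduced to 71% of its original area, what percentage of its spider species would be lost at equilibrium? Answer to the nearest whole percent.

5%

z = ln(56/41) / ln(2.34/0.266) = 0.3118 / 2.1744 = 0.1434
S_new/S_old = (A_new/A_old)^z = 0.71^0.1434 = exp(0.1434 × -0.3425) = 0.9521
Fraction lost = 1 − 0.9521 = 0.04792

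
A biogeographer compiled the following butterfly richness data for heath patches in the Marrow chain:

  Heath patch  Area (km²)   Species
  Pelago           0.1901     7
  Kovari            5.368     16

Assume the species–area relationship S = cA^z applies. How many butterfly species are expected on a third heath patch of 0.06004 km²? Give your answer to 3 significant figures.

5.26

z = ln(16/7) / ln(5.368/0.1901) = 0.8267 / 3.3407 = 0.2475
c = 7 / 0.1901^0.2475 = 7 / 0.6631 = 10.56
S₃ = 10.56 × 0.06004^0.2475 = 10.56 × 0.4986 ≈ 5.263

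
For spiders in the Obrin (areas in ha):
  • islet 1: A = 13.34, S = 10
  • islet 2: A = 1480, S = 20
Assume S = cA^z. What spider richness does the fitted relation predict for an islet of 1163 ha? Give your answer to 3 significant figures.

19.3

z = ln(20/10) / ln(1480/13.34) = 0.6931 / 4.7090 = 0.1472
c = 10 / 13.34^0.1472 = 10 / 1.464 = 6.829
S₃ = 6.829 × 1163^0.1472 = 6.829 × 2.826 ≈ 19.3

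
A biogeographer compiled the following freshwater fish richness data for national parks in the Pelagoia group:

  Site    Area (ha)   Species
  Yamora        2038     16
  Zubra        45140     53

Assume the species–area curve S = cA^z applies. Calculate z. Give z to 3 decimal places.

0.387

Taking logs: ln S = ln c + z ln A, so z = (ln S₂ − ln S₁)/(ln A₂ − ln A₁).
z = ln(53/16) / ln(45140/2038) = ln(3.312) / ln(22.15) = 1.1977 / 3.0978 = 0.3866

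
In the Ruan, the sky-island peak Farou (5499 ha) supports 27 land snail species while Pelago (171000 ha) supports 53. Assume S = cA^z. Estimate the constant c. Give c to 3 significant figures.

z = ln(S₂/S₁) / ln(A₂/A₁) = ln(53/27) / ln(171000/5499) = 0.6745 / 3.4371 = 0.1962
c = S₁ / A₁^z = 27 / 5499^0.1962 = 27 / 5.419 = 4.982

4.98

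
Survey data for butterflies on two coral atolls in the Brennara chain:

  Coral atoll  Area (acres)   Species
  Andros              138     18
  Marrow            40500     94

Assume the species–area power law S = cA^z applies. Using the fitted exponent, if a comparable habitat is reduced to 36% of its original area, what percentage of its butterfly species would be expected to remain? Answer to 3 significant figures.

74.3%

z = ln(94/18) / ln(40500/138) = 1.6529 / 5.6818 = 0.2909
S_new/S_old = (A_new/A_old)^z = 0.36^0.2909 = exp(0.2909 × -1.0217) = 0.7429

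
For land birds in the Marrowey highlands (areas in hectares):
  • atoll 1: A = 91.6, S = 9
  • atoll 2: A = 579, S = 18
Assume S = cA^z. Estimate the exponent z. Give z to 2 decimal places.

Taking logs: ln S = ln c + z ln A, so z = (ln S₂ − ln S₁)/(ln A₂ − ln A₁).
z = ln(18/9) / ln(579/91.6) = ln(2) / ln(6.321) = 0.6931 / 1.8439 = 0.3759

0.38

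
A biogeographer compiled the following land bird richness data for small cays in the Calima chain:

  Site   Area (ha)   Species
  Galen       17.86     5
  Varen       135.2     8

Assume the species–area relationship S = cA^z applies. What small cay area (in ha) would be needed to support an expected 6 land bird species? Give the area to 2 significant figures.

39 ha

z = ln(8/5) / ln(135.2/17.86) = 0.4700 / 2.0242 = 0.2322
c = 5 / 17.86^0.2322 = 5 / 1.953 = 2.56
A = (6/2.56)^(1/0.2322) ⇒ ln A = ln(2.343)/0.2322 = 3.6678
A = e^3.6678 ≈ 39.16 ha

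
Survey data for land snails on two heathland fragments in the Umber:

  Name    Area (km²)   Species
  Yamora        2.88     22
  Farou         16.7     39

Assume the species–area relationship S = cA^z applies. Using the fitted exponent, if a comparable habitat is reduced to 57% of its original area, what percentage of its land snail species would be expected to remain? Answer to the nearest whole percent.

z = ln(39/22) / ln(16.7/2.88) = 0.5725 / 1.7576 = 0.3257
S_new/S_old = (A_new/A_old)^z = 0.57^0.3257 = exp(0.3257 × -0.5621) = 0.8327

83%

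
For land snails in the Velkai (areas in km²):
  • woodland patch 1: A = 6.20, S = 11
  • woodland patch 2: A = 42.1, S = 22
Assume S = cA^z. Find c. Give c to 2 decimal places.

5.68

z = ln(S₂/S₁) / ln(A₂/A₁) = ln(22/11) / ln(42.1/6.2) = 0.6931 / 1.9155 = 0.3619
c = S₁ / A₁^z = 11 / 6.2^0.3619 = 11 / 1.935 = 5.684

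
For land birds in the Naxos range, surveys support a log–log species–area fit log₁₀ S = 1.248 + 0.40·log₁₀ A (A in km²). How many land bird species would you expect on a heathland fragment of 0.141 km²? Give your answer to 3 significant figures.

8.09

S = 17.7 × 0.141^0.4 = 17.7 × 0.4568 ≈ 8.085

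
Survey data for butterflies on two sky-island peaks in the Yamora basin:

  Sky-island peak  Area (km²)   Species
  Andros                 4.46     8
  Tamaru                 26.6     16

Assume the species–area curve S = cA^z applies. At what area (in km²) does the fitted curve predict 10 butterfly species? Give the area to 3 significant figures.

7.93 km²

z = ln(16/8) / ln(26.6/4.46) = 0.6931 / 1.7858 = 0.3882
c = 8 / 4.46^0.3882 = 8 / 1.787 = 4.478
A = (10/4.478)^(1/0.3882) ⇒ ln A = ln(2.233)/0.3882 = 2.0700
A = e^2.0700 ≈ 7.925 km²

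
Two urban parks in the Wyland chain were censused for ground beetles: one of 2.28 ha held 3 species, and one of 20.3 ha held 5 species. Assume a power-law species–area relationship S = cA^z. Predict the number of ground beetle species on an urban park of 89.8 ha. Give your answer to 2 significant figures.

7.1

z = ln(5/3) / ln(20.3/2.28) = 0.5108 / 2.1864 = 0.2336
c = 3 / 2.28^0.2336 = 3 / 1.212 = 2.475
S₃ = 2.475 × 89.8^0.2336 = 2.475 × 2.86 ≈ 7.077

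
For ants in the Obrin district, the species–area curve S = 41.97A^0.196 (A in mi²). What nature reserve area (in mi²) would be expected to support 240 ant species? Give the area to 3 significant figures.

240 = 41.97 × A^0.196  ⇒  A^0.196 = 240/41.97 = 5.718
ln A = ln(5.718) / 0.196 = 1.7437 / 0.196 = 8.8963
A = e^8.8963 ≈ 7305 mi²

7310 mi²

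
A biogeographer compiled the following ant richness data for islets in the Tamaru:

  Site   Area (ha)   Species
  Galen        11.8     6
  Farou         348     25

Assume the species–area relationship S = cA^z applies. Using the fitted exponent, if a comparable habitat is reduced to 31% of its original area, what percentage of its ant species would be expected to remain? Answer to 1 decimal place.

z = ln(25/6) / ln(348/11.8) = 1.4271 / 3.3841 = 0.4217
S_new/S_old = (A_new/A_old)^z = 0.31^0.4217 = exp(0.4217 × -1.1712) = 0.6102

61.0%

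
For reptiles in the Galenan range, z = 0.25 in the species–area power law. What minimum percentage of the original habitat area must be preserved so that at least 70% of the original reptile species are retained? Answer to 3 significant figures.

24.0%

Need (A_new/A_old)^0.25 = 0.7, so A_new/A_old = 0.7^(1/0.25) = 0.7^4
ln(A_new/A_old) = ln 0.7 / 0.25 = -0.3567 / 0.25 = -1.4267
A_new/A_old = e^-1.4267 ≈ 0.2401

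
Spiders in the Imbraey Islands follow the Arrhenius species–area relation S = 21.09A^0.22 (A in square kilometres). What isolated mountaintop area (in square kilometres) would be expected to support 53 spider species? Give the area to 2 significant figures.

66 square kilometres

53 = 21.09 × A^0.22  ⇒  A^0.22 = 53/21.09 = 2.513
ln A = ln(2.513) / 0.22 = 0.9215 / 0.22 = 4.1886
A = e^4.1886 ≈ 65.93 square kilometres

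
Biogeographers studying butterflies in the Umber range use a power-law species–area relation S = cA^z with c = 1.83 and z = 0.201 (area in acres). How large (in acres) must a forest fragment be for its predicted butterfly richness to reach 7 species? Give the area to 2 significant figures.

790 acres

7 = 1.83 × A^0.201  ⇒  A^0.201 = 7/1.83 = 3.825
ln A = ln(3.825) / 0.201 = 1.3416 / 0.201 = 6.6746
A = e^6.6746 ≈ 792 acres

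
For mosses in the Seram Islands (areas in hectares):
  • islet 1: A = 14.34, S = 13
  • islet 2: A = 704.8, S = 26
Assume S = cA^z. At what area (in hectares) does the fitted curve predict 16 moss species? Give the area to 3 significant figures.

z = ln(26/13) / ln(704.8/14.34) = 0.6931 / 3.8949 = 0.1780
c = 13 / 14.34^0.1780 = 13 / 1.606 = 8.093
A = (16/8.093)^(1/0.1780) ⇒ ln A = ln(1.977)/0.1780 = 3.8298
A = e^3.8298 ≈ 46.05 hectares

46.1 hectares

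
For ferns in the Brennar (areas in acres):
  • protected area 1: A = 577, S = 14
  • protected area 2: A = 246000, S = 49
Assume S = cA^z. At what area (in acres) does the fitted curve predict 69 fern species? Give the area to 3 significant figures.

1290000 acres

z = ln(49/14) / ln(246000/577) = 1.2528 / 6.0552 = 0.2069
c = 14 / 577^0.2069 = 14 / 3.726 = 3.757
A = (69/3.757)^(1/0.2069) ⇒ ln A = ln(18.36)/0.2069 = 14.0675
A = e^14.0675 ≈ 1286623 acres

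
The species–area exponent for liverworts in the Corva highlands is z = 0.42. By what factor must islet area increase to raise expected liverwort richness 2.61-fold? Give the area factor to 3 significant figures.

9.82

(A₂/A₁)^0.42 = 2.61, so A₂/A₁ = 2.61^(1/0.42) = 2.61^2.381
ln(A₂/A₁) = ln 2.61 / 0.42 = 0.9594 / 0.42 = 2.2842
A₂/A₁ = e^2.2842 ≈ 9.818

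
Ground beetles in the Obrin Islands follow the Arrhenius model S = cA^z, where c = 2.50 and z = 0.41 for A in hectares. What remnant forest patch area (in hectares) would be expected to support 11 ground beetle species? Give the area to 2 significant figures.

37 hectares

11 = 2.5 × A^0.41  ⇒  A^0.41 = 11/2.5 = 4.4
ln A = ln(4.4) / 0.41 = 1.4816 / 0.41 = 3.6137
A = e^3.6137 ≈ 37.1 hectares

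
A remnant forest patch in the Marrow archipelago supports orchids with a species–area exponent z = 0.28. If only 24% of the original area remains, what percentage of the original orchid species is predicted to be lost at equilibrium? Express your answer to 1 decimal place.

S_new/S_old = (A_new/A_old)^z = 0.24^0.28
= exp(0.28 × ln 0.24) = exp(0.28 × -1.4271) = exp(-0.3996) ≈ 0.6706
Fraction lost = 1 − 0.6706 = 0.3294

32.9%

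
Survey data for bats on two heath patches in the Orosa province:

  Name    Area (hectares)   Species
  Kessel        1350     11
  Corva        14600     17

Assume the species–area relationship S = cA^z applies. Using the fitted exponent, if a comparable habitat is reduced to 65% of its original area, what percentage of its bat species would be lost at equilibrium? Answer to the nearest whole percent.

8%

z = ln(17/11) / ln(14600/1350) = 0.4353 / 2.3809 = 0.1828
S_new/S_old = (A_new/A_old)^z = 0.65^0.1828 = exp(0.1828 × -0.4308) = 0.9243
Fraction lost = 1 − 0.9243 = 0.07574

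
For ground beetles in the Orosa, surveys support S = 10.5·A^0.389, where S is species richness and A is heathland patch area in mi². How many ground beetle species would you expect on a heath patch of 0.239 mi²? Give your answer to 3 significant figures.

S = 10.5 × 0.239^0.389
ln S = ln 10.5 + 0.389 × ln 0.239 = 2.3514 + 0.389 × -1.4313 = 1.7946
S = e^1.7946 ≈ 6.017

6.02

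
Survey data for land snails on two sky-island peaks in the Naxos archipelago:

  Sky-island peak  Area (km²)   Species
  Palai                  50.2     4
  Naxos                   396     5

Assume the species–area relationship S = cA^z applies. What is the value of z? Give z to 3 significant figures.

0.108

Taking logs: ln S = ln c + z ln A, so z = (ln S₂ − ln S₁)/(ln A₂ − ln A₁).
z = ln(5/4) / ln(396/50.2) = ln(1.25) / ln(7.888) = 0.2231 / 2.0654 = 0.1080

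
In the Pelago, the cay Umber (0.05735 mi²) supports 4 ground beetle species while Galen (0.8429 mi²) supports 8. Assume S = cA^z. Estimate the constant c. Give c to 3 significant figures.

z = ln(S₂/S₁) / ln(A₂/A₁) = ln(8/4) / ln(0.8429/0.05735) = 0.6931 / 2.6877 = 0.2579
c = S₁ / A₁^z = 4 / 0.05735^0.2579 = 4 / 0.4784 = 8.36

8.36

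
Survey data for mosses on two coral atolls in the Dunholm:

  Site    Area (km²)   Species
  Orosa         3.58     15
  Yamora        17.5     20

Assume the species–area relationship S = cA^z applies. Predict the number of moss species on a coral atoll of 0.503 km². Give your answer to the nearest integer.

z = ln(20/15) / ln(17.5/3.58) = 0.2877 / 1.5868 = 0.1813
c = 15 / 3.58^0.1813 = 15 / 1.26 = 11.9
S₃ = 11.9 × 0.503^0.1813 = 11.9 × 0.8829 ≈ 10.51

11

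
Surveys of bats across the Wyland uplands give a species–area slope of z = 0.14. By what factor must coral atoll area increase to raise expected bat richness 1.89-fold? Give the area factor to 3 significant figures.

94.3

(A₂/A₁)^0.14 = 1.89, so A₂/A₁ = 1.89^(1/0.14) = 1.89^7.143
ln(A₂/A₁) = ln 1.89 / 0.14 = 0.6366 / 0.14 = 4.5470
A₂/A₁ = e^4.5470 ≈ 94.35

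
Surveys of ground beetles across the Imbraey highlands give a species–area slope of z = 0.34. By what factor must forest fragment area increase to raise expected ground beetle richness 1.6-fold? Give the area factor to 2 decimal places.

(A₂/A₁)^0.34 = 1.6, so A₂/A₁ = 1.6^(1/0.34) = 1.6^2.941
ln(A₂/A₁) = ln 1.6 / 0.34 = 0.4700 / 0.34 = 1.3824
A₂/A₁ = e^1.3824 ≈ 3.984

3.98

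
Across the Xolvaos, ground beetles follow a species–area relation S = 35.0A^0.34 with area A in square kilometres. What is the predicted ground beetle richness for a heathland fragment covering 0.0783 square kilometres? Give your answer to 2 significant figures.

S = 35 × 0.0783^0.34
ln S = ln 35 + 0.34 × ln 0.0783 = 3.5553 + 0.34 × -2.5472 = 2.6893
S = e^2.6893 ≈ 14.72

15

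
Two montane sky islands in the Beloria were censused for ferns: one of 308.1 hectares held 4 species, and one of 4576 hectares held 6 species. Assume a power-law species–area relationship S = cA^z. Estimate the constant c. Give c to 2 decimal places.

1.69

z = ln(S₂/S₁) / ln(A₂/A₁) = ln(6/4) / ln(4576/308.1) = 0.4055 / 2.6982 = 0.1503
c = S₁ / A₁^z = 4 / 308.1^0.1503 = 4 / 2.366 = 1.691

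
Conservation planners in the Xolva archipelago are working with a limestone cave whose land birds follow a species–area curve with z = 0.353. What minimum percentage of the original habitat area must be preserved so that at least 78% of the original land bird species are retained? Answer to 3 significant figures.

49.5%

Need (A_new/A_old)^0.353 = 0.78, so A_new/A_old = 0.78^(1/0.353) = 0.78^2.833
ln(A_new/A_old) = ln 0.78 / 0.353 = -0.2485 / 0.353 = -0.7039
A_new/A_old = e^-0.7039 ≈ 0.4947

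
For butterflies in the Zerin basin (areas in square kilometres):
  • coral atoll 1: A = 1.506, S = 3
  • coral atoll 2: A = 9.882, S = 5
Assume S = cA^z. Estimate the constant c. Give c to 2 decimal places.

z = ln(S₂/S₁) / ln(A₂/A₁) = ln(5/3) / ln(9.882/1.506) = 0.5108 / 1.8813 = 0.2715
c = S₁ / A₁^z = 3 / 1.506^0.2715 = 3 / 1.118 = 2.684

2.68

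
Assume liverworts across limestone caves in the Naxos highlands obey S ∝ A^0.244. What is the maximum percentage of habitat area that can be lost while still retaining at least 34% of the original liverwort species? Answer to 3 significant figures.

Need (A_new/A_old)^0.244 = 0.34, so A_new/A_old = 0.34^(1/0.244) = 0.34^4.098
ln(A_new/A_old) = ln 0.34 / 0.244 = -1.0788 / 0.244 = -4.4214
A_new/A_old = e^-4.4214 ≈ 0.01202
Fraction that can be lost = 1 − 0.01202 = 0.988

98.8%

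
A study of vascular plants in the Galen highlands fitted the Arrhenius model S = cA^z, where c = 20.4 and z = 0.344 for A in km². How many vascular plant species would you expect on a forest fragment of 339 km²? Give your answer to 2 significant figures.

S = 20.4 × 339^0.344
ln S = ln 20.4 + 0.344 × ln 339 = 3.0155 + 0.344 × 5.8260 = 5.0197
S = e^5.0197 ≈ 151.4

150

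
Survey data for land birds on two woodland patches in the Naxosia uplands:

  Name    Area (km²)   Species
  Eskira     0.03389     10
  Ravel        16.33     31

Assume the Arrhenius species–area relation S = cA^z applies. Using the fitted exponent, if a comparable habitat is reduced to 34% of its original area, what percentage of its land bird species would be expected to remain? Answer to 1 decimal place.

z = ln(31/10) / ln(16.33/0.03389) = 1.1314 / 6.1776 = 0.1831
S_new/S_old = (A_new/A_old)^z = 0.34^0.1831 = exp(0.1831 × -1.0788) = 0.8207

82.1%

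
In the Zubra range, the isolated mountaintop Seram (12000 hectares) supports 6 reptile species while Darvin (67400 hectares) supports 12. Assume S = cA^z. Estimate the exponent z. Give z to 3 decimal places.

0.402

Taking logs: ln S = ln c + z ln A, so z = (ln S₂ − ln S₁)/(ln A₂ − ln A₁).
z = ln(12/6) / ln(67400/12000) = ln(2) / ln(5.617) = 0.6931 / 1.7257 = 0.4017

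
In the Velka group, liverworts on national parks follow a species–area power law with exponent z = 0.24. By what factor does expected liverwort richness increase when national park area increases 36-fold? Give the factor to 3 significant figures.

S₂/S₁ = (A₂/A₁)^z = 36^0.24
ln(S₂/S₁) = 0.24 × ln 36 = 0.24 × 3.5835 = 0.8600
S₂/S₁ = e^0.8600 ≈ 2.363

2.36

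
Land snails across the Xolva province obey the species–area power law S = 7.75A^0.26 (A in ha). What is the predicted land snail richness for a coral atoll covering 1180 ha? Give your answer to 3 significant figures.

48.8

S = 7.75 × 1180^0.26
ln S = ln 7.75 + 0.26 × ln 1180 = 2.0477 + 0.26 × 7.0733 = 3.8867
S = e^3.8867 ≈ 48.75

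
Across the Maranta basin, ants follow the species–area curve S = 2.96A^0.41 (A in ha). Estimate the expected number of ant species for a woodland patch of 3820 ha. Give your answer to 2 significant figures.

S = 2.96 × 3820^0.41 = 2.96 × 29.42 ≈ 87.08

87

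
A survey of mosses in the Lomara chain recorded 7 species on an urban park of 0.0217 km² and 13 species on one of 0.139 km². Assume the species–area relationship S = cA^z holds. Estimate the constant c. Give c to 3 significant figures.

z = ln(S₂/S₁) / ln(A₂/A₁) = ln(13/7) / ln(0.139/0.0217) = 0.6190 / 1.8572 = 0.3333
c = S₁ / A₁^z = 7 / 0.0217^0.3333 = 7 / 0.2789 = 25.1

25.1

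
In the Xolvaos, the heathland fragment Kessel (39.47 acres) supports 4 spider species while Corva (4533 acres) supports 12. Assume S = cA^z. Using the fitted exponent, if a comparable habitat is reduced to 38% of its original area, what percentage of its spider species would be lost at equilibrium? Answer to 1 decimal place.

20.1%

z = ln(12/4) / ln(4533/39.47) = 1.0986 / 4.7436 = 0.2316
S_new/S_old = (A_new/A_old)^z = 0.38^0.2316 = exp(0.2316 × -0.9676) = 0.7992
Fraction lost = 1 − 0.7992 = 0.2008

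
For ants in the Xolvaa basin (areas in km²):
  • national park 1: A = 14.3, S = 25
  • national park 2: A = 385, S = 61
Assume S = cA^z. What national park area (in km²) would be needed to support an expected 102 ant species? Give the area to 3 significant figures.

z = ln(61/25) / ln(385/14.3) = 0.8920 / 3.2930 = 0.2709
c = 25 / 14.3^0.2709 = 25 / 2.056 = 12.16
A = (102/12.16)^(1/0.2709) ⇒ ln A = ln(8.387)/0.2709 = 7.8511
A = e^7.8511 ≈ 2569 km²

2570 km²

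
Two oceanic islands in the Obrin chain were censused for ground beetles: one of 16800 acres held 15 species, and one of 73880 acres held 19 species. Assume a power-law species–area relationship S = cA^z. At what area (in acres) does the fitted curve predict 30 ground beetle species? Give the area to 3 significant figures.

1290000 acres

z = ln(19/15) / ln(73880/16800) = 0.2364 / 1.4811 = 0.1596
c = 15 / 16800^0.1596 = 15 / 4.725 = 3.175
A = (30/3.175)^(1/0.1596) ⇒ ln A = ln(9.45)/0.1596 = 14.0720
A = e^14.0720 ≈ 1292331 acres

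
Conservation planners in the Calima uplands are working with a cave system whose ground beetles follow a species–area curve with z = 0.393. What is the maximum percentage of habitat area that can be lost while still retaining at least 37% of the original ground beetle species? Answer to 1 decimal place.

92.0%

Need (A_new/A_old)^0.393 = 0.37, so A_new/A_old = 0.37^(1/0.393) = 0.37^2.545
ln(A_new/A_old) = ln 0.37 / 0.393 = -0.9943 / 0.393 = -2.5299
A_new/A_old = e^-2.5299 ≈ 0.07967
Fraction that can be lost = 1 − 0.07967 = 0.9203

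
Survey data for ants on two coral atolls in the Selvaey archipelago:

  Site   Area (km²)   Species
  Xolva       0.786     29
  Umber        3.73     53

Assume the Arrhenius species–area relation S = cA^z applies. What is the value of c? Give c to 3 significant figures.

31.8

z = ln(S₂/S₁) / ln(A₂/A₁) = ln(53/29) / ln(3.73/0.786) = 0.6030 / 1.5572 = 0.3872
c = S₁ / A₁^z = 29 / 0.786^0.3872 = 29 / 0.911 = 31.83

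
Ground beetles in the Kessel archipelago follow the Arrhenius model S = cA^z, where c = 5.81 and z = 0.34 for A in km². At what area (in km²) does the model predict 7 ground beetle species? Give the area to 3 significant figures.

1.73 km²

7 = 5.81 × A^0.34  ⇒  A^0.34 = 7/5.81 = 1.205
ln A = ln(1.205) / 0.34 = 0.1863 / 0.34 = 0.5480
A = e^0.5480 ≈ 1.73 km²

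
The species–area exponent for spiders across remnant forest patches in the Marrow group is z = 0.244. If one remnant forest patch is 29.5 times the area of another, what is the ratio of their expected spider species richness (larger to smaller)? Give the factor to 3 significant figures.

S₂/S₁ = (A₂/A₁)^z = 29.5^0.244
ln(S₂/S₁) = 0.244 × ln 29.5 = 0.244 × 3.3844 = 0.8258
S₂/S₁ = e^0.8258 ≈ 2.284

2.28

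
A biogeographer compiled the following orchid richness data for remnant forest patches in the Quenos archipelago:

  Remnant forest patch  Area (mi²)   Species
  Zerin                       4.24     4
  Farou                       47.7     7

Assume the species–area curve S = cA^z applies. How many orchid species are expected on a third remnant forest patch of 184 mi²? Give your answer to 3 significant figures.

9.56

z = ln(7/4) / ln(47.7/4.24) = 0.5596 / 2.4204 = 0.2312
c = 4 / 4.24^0.2312 = 4 / 1.397 = 2.864
S₃ = 2.864 × 184^0.2312 = 2.864 × 3.339 ≈ 9.564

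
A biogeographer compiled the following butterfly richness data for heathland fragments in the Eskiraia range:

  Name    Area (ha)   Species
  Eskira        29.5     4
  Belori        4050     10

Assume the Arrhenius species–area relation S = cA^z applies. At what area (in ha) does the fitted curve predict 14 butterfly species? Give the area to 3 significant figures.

24700 ha

z = ln(10/4) / ln(4050/29.5) = 0.9163 / 4.9221 = 0.1862
c = 4 / 29.5^0.1862 = 4 / 1.878 = 2.13
A = (14/2.13)^(1/0.1862) ⇒ ln A = ln(6.572)/0.1862 = 10.1139
A = e^10.1139 ≈ 24684 ha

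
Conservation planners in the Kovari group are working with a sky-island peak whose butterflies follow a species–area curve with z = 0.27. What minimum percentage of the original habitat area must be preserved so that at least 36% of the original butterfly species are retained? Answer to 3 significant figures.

2.27%

Need (A_new/A_old)^0.27 = 0.36, so A_new/A_old = 0.36^(1/0.27) = 0.36^3.704
ln(A_new/A_old) = ln 0.36 / 0.27 = -1.0217 / 0.27 = -3.7839
A_new/A_old = e^-3.7839 ≈ 0.02273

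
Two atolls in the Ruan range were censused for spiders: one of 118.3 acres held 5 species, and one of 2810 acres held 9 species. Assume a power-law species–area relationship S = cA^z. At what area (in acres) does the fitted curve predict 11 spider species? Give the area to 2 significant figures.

z = ln(9/5) / ln(2810/118.3) = 0.5878 / 3.1677 = 0.1856
c = 5 / 118.3^0.1856 = 5 / 2.425 = 2.062
A = (11/2.062)^(1/0.1856) ⇒ ln A = ln(5.334)/0.1856 = 9.0224
A = e^9.0224 ≈ 8287 acres

8300 acres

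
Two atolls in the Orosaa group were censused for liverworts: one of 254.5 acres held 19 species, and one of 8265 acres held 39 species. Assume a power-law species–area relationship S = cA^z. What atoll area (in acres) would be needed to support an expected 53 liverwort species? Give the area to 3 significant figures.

36500 acres

z = ln(39/19) / ln(8265/254.5) = 0.7191 / 3.4805 = 0.2066
c = 19 / 254.5^0.2066 = 19 / 3.141 = 6.049
A = (53/6.049)^(1/0.2066) ⇒ ln A = ln(8.761)/0.2066 = 10.5043
A = e^10.5043 ≈ 36473 acres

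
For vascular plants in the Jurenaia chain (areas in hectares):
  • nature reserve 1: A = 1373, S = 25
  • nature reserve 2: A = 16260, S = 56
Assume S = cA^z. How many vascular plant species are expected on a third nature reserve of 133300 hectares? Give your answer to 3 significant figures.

z = ln(56/25) / ln(16260/1373) = 0.8065 / 2.4717 = 0.3263
c = 25 / 1373^0.3263 = 25 / 10.56 = 2.367
S₃ = 2.367 × 133300^0.3263 = 2.367 × 47 ≈ 111.3

111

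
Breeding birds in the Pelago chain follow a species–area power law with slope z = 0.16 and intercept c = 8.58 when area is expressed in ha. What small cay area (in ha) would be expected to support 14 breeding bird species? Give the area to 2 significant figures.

21 ha

14 = 8.58 × A^0.16  ⇒  A^0.16 = 14/8.58 = 1.632
ln A = ln(1.632) / 0.16 = 0.4896 / 0.16 = 3.0601
A = e^3.0601 ≈ 21.33 ha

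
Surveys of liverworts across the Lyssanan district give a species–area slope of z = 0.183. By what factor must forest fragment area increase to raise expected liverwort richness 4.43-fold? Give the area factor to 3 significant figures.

3410

(A₂/A₁)^0.183 = 4.43, so A₂/A₁ = 4.43^(1/0.183) = 4.43^5.464
ln(A₂/A₁) = ln 4.43 / 0.183 = 1.4884 / 0.183 = 8.1333
A₂/A₁ = e^8.1333 ≈ 3406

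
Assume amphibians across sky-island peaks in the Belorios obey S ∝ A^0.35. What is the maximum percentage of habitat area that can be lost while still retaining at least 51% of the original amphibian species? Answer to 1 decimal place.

Need (A_new/A_old)^0.35 = 0.51, so A_new/A_old = 0.51^(1/0.35) = 0.51^2.857
ln(A_new/A_old) = ln 0.51 / 0.35 = -0.6733 / 0.35 = -1.9238
A_new/A_old = e^-1.9238 ≈ 0.146
Fraction that can be lost = 1 − 0.146 = 0.854

85.4%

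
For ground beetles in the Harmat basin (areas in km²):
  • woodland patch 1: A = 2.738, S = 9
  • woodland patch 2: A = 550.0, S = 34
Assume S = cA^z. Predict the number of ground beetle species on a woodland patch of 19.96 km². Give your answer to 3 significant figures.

z = ln(34/9) / ln(550/2.738) = 1.3291 / 5.3027 = 0.2507
c = 9 / 2.738^0.2507 = 9 / 1.287 = 6.992
S₃ = 6.992 × 19.96^0.2507 = 6.992 × 2.118 ≈ 14.81

14.8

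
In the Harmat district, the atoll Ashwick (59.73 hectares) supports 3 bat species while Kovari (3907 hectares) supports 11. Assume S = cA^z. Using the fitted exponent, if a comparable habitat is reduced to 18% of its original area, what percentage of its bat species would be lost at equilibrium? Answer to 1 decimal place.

41.3%

z = ln(11/3) / ln(3907/59.73) = 1.2993 / 4.1807 = 0.3108
S_new/S_old = (A_new/A_old)^z = 0.18^0.3108 = exp(0.3108 × -1.7148) = 0.5869
Fraction lost = 1 − 0.5869 = 0.4131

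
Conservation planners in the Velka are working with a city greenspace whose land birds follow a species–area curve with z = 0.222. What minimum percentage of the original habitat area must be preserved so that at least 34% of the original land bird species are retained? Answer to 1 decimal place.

Need (A_new/A_old)^0.222 = 0.34, so A_new/A_old = 0.34^(1/0.222) = 0.34^4.505
ln(A_new/A_old) = ln 0.34 / 0.222 = -1.0788 / 0.222 = -4.8595
A_new/A_old = e^-4.8595 ≈ 0.007754

0.8%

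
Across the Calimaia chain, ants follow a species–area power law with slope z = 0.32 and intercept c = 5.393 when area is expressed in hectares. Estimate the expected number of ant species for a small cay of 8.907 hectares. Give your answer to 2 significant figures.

11

S = 5.393 × 8.907^0.32
ln S = ln 5.393 + 0.32 × ln 8.907 = 1.6851 + 0.32 × 2.1868 = 2.3849
S = e^2.3849 ≈ 10.86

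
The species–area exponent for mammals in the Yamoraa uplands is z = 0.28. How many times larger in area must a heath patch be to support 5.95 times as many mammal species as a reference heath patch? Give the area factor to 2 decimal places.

583.62

(A₂/A₁)^0.28 = 5.95, so A₂/A₁ = 5.95^(1/0.28) = 5.95^3.571
ln(A₂/A₁) = ln 5.95 / 0.28 = 1.7834 / 0.28 = 6.3693
A₂/A₁ = e^6.3693 ≈ 583.6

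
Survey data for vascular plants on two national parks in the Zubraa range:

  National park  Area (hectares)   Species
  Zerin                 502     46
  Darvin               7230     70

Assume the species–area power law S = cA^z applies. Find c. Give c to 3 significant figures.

z = ln(S₂/S₁) / ln(A₂/A₁) = ln(70/46) / ln(7230/502) = 0.4199 / 2.6674 = 0.1574
c = S₁ / A₁^z = 46 / 502^0.1574 = 46 / 2.661 = 17.28

17.3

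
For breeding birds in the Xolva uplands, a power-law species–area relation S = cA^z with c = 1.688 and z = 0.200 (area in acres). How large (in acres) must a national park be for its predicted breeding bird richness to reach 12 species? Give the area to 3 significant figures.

18200 acres

12 = 1.688 × A^0.2  ⇒  A^0.2 = 12/1.688 = 7.109
ln A = ln(7.109) / 0.2 = 1.9614 / 0.2 = 9.8068
A = e^9.8068 ≈ 18157 acres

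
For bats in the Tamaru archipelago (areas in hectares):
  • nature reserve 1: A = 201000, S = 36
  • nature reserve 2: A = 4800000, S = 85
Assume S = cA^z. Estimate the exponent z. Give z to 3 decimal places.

0.271

Taking logs: ln S = ln c + z ln A, so z = (ln S₂ − ln S₁)/(ln A₂ − ln A₁).
z = ln(85/36) / ln(4800000/201000) = ln(2.361) / ln(23.88) = 0.8591 / 3.1731 = 0.2708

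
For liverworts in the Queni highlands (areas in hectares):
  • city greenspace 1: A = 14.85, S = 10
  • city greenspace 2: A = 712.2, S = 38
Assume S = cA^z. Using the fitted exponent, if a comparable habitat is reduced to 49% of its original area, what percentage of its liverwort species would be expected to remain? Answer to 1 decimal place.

78.2%

z = ln(38/10) / ln(712.2/14.85) = 1.3350 / 3.8704 = 0.3449
S_new/S_old = (A_new/A_old)^z = 0.49^0.3449 = exp(0.3449 × -0.7133) = 0.7819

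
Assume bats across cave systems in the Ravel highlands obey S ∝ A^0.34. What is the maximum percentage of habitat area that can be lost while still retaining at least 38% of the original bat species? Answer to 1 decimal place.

Need (A_new/A_old)^0.34 = 0.38, so A_new/A_old = 0.38^(1/0.34) = 0.38^2.941
ln(A_new/A_old) = ln 0.38 / 0.34 = -0.9676 / 0.34 = -2.8458
A_new/A_old = e^-2.8458 ≈ 0.05809
Fraction that can be lost = 1 − 0.05809 = 0.9419

94.2%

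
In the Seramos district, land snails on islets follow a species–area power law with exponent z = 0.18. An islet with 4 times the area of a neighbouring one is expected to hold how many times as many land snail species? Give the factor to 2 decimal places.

1.28

S₂/S₁ = (A₂/A₁)^z = 4^0.18
ln(S₂/S₁) = 0.18 × ln 4 = 0.18 × 1.3863 = 0.2495
S₂/S₁ = e^0.2495 ≈ 1.283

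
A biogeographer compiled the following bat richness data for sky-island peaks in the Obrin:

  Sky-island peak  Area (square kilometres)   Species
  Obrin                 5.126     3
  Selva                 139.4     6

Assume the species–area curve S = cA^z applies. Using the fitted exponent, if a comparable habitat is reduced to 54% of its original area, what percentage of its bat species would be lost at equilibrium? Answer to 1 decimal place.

z = ln(6/3) / ln(139.4/5.126) = 0.6931 / 3.3030 = 0.2099
S_new/S_old = (A_new/A_old)^z = 0.54^0.2099 = exp(0.2099 × -0.6162) = 0.8787
Fraction lost = 1 − 0.8787 = 0.1213

12.1%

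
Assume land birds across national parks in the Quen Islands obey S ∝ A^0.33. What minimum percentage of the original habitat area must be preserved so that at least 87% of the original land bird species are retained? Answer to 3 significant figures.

Need (A_new/A_old)^0.33 = 0.87, so A_new/A_old = 0.87^(1/0.33) = 0.87^3.03
ln(A_new/A_old) = ln 0.87 / 0.33 = -0.1393 / 0.33 = -0.4220
A_new/A_old = e^-0.4220 ≈ 0.6557

65.6%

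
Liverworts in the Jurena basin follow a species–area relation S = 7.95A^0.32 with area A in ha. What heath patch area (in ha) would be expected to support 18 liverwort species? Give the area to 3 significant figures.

18 = 7.95 × A^0.32  ⇒  A^0.32 = 18/7.95 = 2.264
ln A = ln(2.264) / 0.32 = 0.8172 / 0.32 = 2.5537
A = e^2.5537 ≈ 12.86 ha

12.9 ha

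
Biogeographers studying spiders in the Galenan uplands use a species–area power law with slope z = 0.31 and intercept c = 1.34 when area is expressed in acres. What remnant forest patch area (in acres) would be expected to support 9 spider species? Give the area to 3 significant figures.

466 acres

9 = 1.34 × A^0.31  ⇒  A^0.31 = 9/1.34 = 6.716
ln A = ln(6.716) / 0.31 = 1.9046 / 0.31 = 6.1437
A = e^6.1437 ≈ 465.8 acres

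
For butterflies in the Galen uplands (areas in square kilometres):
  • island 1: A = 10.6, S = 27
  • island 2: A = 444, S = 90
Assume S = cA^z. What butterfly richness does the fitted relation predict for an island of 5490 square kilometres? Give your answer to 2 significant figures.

200

z = ln(90/27) / ln(444/10.6) = 1.2040 / 3.7350 = 0.3224
c = 27 / 10.6^0.3224 = 27 / 2.14 = 12.61
S₃ = 12.61 × 5490^0.3224 = 12.61 × 16.05 ≈ 202.4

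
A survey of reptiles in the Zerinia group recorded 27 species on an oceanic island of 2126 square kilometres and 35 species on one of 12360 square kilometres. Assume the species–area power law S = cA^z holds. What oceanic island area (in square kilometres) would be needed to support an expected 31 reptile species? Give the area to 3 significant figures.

5430 square kilometres

z = ln(35/27) / ln(12360/2126) = 0.2595 / 1.7602 = 0.1474
c = 27 / 2126^0.1474 = 27 / 3.094 = 8.725
A = (31/8.725)^(1/0.1474) ⇒ ln A = ln(3.553)/0.1474 = 8.5990
A = e^8.5990 ≈ 5426 square kilometres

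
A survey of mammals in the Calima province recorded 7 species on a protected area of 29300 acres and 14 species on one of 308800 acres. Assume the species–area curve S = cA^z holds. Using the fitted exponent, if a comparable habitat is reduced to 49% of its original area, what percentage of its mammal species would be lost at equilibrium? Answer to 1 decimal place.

z = ln(14/7) / ln(308800/29300) = 0.6931 / 2.3551 = 0.2943
S_new/S_old = (A_new/A_old)^z = 0.49^0.2943 = exp(0.2943 × -0.7133) = 0.8106
Fraction lost = 1 − 0.8106 = 0.1894

18.9%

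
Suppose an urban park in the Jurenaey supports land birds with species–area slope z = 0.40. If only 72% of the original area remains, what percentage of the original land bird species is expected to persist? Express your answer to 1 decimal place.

87.7%

S_new/S_old = (A_new/A_old)^z = 0.72^0.4
= exp(0.4 × ln 0.72) = exp(0.4 × -0.3285) = exp(-0.1314) ≈ 0.8769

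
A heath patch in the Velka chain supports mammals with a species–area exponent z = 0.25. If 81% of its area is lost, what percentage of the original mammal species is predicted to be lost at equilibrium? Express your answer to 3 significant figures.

34.0%

S_new/S_old = (A_new/A_old)^z = 0.19^0.25
= exp(0.25 × ln 0.19) = exp(0.25 × -1.6607) = exp(-0.4152) ≈ 0.6602
Fraction lost = 1 − 0.6602 = 0.3398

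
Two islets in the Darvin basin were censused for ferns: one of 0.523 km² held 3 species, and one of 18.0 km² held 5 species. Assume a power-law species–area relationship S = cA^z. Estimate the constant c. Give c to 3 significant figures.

z = ln(S₂/S₁) / ln(A₂/A₁) = ln(5/3) / ln(18/0.523) = 0.5108 / 3.5385 = 0.1444
c = S₁ / A₁^z = 3 / 0.523^0.1444 = 3 / 0.9107 = 3.294

3.29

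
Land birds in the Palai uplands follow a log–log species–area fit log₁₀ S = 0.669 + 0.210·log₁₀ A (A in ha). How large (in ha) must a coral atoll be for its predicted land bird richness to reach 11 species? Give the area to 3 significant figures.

59.3 ha

11 = 4.667 × A^0.21  ⇒  A^0.21 = 11/4.667 = 2.357
ln A = ln(2.357) / 0.21 = 0.8575 / 0.21 = 4.0832
A = e^4.0832 ≈ 59.33 ha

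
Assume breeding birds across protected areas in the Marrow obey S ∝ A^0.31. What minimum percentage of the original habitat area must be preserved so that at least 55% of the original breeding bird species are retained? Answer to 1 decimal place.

14.5%

Need (A_new/A_old)^0.31 = 0.55, so A_new/A_old = 0.55^(1/0.31) = 0.55^3.226
ln(A_new/A_old) = ln 0.55 / 0.31 = -0.5978 / 0.31 = -1.9285
A_new/A_old = e^-1.9285 ≈ 0.1454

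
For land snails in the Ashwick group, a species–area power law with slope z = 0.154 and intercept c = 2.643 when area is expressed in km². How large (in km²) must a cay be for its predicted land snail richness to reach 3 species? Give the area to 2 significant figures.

3 = 2.643 × A^0.154  ⇒  A^0.154 = 3/2.643 = 1.135
ln A = ln(1.135) / 0.154 = 0.1267 / 0.154 = 0.8227
A = e^0.8227 ≈ 2.277 km²

2.3 km²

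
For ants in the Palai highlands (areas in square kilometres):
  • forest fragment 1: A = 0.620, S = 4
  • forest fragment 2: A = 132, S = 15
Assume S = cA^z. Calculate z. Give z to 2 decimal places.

0.25

Taking logs: ln S = ln c + z ln A, so z = (ln S₂ − ln S₁)/(ln A₂ − ln A₁).
z = ln(15/4) / ln(132/0.62) = ln(3.75) / ln(212.9) = 1.3218 / 5.3608 = 0.2466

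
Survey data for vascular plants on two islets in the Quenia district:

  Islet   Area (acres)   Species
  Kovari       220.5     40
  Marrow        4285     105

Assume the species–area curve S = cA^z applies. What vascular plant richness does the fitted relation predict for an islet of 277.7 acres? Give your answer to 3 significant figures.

43.1

z = ln(105/40) / ln(4285/220.5) = 0.9651 / 2.9670 = 0.3253
c = 40 / 220.5^0.3253 = 40 / 5.784 = 6.915
S₃ = 6.915 × 277.7^0.3253 = 6.915 × 6.235 ≈ 43.12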